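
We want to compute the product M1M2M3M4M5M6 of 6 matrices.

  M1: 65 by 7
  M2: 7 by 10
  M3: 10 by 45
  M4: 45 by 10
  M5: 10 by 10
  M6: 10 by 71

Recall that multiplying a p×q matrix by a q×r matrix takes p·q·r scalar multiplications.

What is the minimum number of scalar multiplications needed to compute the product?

Adjacent pairs: M1M2 = 65·7·10 = 4550; M2M3 = 7·10·45 = 3150; M3M4 = 10·45·10 = 4500; M4M5 = 45·10·10 = 4500; M5M6 = 10·10·71 = 7100.
Length 3: M1..M3: k=1: 0+3150+65·7·45=23625; k=2: 4550+0+65·10·45=33800 → min 23625 | M2..M4: k=2: 0+4500+7·10·10=5200; k=3: 3150+0+7·45·10=6300 → min 5200 | M3..M5: k=3: 0+4500+10·45·10=9000; k=4: 4500+0+10·10·10=5500 → min 5500 | M4..M6: k=4: 0+7100+45·10·71=39050; k=5: 4500+0+45·10·71=36450 → min 36450.
Length 4: M1..M4: k=1: 0+5200+65·7·10=9750; k=2: 4550+4500+65·10·10=15550; k=3: 23625+0+65·45·10=52875 → min 9750 | M2..M5: k=2: 0+5500+7·10·10=6200; k=3: 3150+4500+7·45·10=10800; k=4: 5200+0+7·10·10=5900 → min 5900 | M3..M6: k=3: 0+36450+10·45·71=68400; k=4: 4500+7100+10·10·71=18700; k=5: 5500+0+10·10·71=12600 → min 12600.
Length 5: M1..M5: k=1: 0+5900+65·7·10=10450; k=2: 4550+5500+65·10·10=16550; k=3: 23625+4500+65·45·10=57375; k=4: 9750+0+65·10·10=16250 → min 10450 | M2..M6: k=2: 0+12600+7·10·71=17570; k=3: 3150+36450+7·45·71=61965; k=4: 5200+7100+7·10·71=17270; k=5: 5900+0+7·10·71=10870 → min 10870.
Length 6: M1..M6: k=1: 0+10870+65·7·71=43175; k=2: 4550+12600+65·10·71=63300; k=3: 23625+36450+65·45·71=267750; k=4: 9750+7100+65·10·71=63000; k=5: 10450+0+65·10·71=56600 → min 43175.
Optimal order: (M1(((M2(M3M4))M5)M6)) with cost 43175.

43175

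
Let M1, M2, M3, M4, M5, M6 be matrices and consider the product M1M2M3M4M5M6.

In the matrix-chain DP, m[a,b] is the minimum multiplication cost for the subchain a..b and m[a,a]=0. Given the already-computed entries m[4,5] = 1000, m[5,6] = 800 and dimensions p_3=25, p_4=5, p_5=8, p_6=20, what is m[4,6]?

3300

m[4,6] = min over k∈[4,5] of m[4,k]+m[k+1,6]+p_{3}·p_k·p_{6}.
k=4: 0 + 800 + 25·5·20 = 3300; k=5: 1000 + 0 + 25·8·20 = 5000.
Minimum: 3300 at k=4.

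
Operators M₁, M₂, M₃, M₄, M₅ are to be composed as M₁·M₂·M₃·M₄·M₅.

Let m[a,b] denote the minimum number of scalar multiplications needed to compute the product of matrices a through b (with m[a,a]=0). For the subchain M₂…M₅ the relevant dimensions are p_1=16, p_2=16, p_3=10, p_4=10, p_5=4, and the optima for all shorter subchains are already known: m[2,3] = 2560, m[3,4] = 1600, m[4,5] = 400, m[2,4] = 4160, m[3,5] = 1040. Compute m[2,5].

2064

m[2,5] = min over k∈[2,4] of m[2,k]+m[k+1,5]+p_{1}·p_k·p_{5}.
k=2: 0 + 1040 + 16·16·4 = 2064; k=3: 2560 + 400 + 16·10·4 = 3600; k=4: 4160 + 0 + 16·10·4 = 4800.
Minimum: 2064 at k=2.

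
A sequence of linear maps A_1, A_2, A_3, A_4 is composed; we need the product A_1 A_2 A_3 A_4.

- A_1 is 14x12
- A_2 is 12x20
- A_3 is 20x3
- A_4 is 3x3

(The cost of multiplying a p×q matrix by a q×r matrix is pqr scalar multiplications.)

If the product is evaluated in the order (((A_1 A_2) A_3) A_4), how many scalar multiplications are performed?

4326

(A_1 A_2): 14×12 by 12×20 → 14×20, cost 14·12·20 = 3360
((A_1 A_2) A_3): 14×20 by 20×3 → 14×3, cost 14·20·3 = 840; cumulative 4200
(((A_1 A_2) A_3) A_4): 14×3 by 3×3 → 14×3, cost 14·3·3 = 126; cumulative 4326
Total: 4326 scalar multiplications.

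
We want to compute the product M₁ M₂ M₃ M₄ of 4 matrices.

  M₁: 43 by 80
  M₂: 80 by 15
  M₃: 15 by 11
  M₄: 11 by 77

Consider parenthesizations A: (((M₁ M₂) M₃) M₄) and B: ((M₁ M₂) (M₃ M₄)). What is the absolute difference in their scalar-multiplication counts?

Order A = (((M₁ M₂) M₃) M₄): (M₁ M₂): 43×80 by 80×15 → 43×15, cost 43·80·15 = 51600; ((M₁ M₂) M₃): 43×15 by 15×11 → 43×11, cost 43·15·11 = 7095; cumulative 58695; (((M₁ M₂) M₃) M₄): 43×11 by 11×77 → 43×77, cost 43·11·77 = 36421; cumulative 95116. Total 95116.
Order B = ((M₁ M₂) (M₃ M₄)): (M₁ M₂): 43×80 by 80×15 → 43×15, cost 43·80·15 = 51600; (M₃ M₄): 15×11 by 11×77 → 15×77, cost 15·11·77 = 12705; ((M₁ M₂) (M₃ M₄)): 43×15 by 15×77 → 43×77, cost 43·15·77 = 49665; cumulative 113970. Total 113970.
Difference: |95116 − 113970| = 18854.

18854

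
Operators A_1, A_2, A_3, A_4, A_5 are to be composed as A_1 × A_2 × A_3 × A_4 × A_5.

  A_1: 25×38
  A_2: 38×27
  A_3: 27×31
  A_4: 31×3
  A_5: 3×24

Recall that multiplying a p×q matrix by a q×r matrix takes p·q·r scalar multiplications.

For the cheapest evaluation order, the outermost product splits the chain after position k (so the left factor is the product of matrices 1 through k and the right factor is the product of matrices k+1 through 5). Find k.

Adjacent pairs: A_1A_2 = 25·38·27 = 25650; A_2A_3 = 38·27·31 = 31806; A_3A_4 = 27·31·3 = 2511; A_4A_5 = 31·3·24 = 2232.
Length 3: A_1..A_3: k=1: 0+31806+25·38·31=61256; k=2: 25650+0+25·27·31=46575 → min 46575 | A_2..A_4: k=2: 0+2511+38·27·3=5589; k=3: 31806+0+38·31·3=35340 → min 5589 | A_3..A_5: k=3: 0+2232+27·31·24=22320; k=4: 2511+0+27·3·24=4455 → min 4455.
Length 4: A_1..A_4: k=1: 0+5589+25·38·3=8439; k=2: 25650+2511+25·27·3=30186; k=3: 46575+0+25·31·3=48900 → min 8439 | A_2..A_5: k=2: 0+4455+38·27·24=29079; k=3: 31806+2232+38·31·24=62310; k=4: 5589+0+38·3·24=8325 → min 8325.
Top-level splits: k=1: (A_1..A_1)·(A_2..A_5) → 0+8325+25·38·24 = 31125; k=2: (A_1..A_2)·(A_3..A_5) → 25650+4455+25·27·24 = 46305; k=3: (A_1..A_3)·(A_4..A_5) → 46575+2232+25·31·24 = 67407; k=4: (A_1..A_4)·(A_5..A_5) → 8439+0+25·3·24 = 10239.
Best split is after A_4, i.e. k = 4.

4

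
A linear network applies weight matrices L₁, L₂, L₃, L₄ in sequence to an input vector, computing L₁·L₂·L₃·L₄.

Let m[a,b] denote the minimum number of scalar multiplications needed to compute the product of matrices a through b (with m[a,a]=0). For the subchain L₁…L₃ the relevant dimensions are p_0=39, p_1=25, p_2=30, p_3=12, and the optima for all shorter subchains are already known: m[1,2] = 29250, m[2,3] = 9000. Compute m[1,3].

m[1,3] = min over k∈[1,2] of m[1,k]+m[k+1,3]+p_{0}·p_k·p_{3}.
k=1: 0 + 9000 + 39·25·12 = 20700; k=2: 29250 + 0 + 39·30·12 = 43290.
Minimum: 20700 at k=1.

20700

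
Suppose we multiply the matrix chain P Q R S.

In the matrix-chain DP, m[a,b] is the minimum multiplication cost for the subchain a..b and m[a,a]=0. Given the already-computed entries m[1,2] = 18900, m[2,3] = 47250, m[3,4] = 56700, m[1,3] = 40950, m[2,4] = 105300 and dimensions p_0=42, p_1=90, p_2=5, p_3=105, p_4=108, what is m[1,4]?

m[1,4] = min over k∈[1,3] of m[1,k]+m[k+1,4]+p_{0}·p_k·p_{4}.
k=1: 0 + 105300 + 42·90·108 = 513540; k=2: 18900 + 56700 + 42·5·108 = 98280; k=3: 40950 + 0 + 42·105·108 = 517230.
Minimum: 98280 at k=2.

98280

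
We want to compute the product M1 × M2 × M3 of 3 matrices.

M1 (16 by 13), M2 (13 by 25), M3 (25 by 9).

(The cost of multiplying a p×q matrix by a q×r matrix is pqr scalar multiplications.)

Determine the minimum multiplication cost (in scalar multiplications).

4797

Order (M1 × (M2 × M3)): (M2 × M3): 13×25 by 25×9 → 13×9, cost 13·25·9 = 2925; (M1 × (M2 × M3)): 16×13 by 13×9 → 16×9, cost 16·13·9 = 1872; cumulative 4797. Total 4797.
Order ((M1 × M2) × M3): (M1 × M2): 16×13 by 13×25 → 16×25, cost 16·13·25 = 5200; ((M1 × M2) × M3): 16×25 by 25×9 → 16×9, cost 16·25·9 = 3600; cumulative 8800. Total 8800.
Minimum: 4797.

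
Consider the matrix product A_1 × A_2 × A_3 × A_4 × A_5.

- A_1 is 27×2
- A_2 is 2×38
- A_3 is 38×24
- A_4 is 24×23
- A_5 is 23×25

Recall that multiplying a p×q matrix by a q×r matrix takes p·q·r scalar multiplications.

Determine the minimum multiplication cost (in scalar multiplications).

5428

Adjacent pairs: A_1A_2 = 27·2·38 = 2052; A_2A_3 = 2·38·24 = 1824; A_3A_4 = 38·24·23 = 20976; A_4A_5 = 24·23·25 = 13800.
Length 3: A_1..A_3: k=1: 0+1824+27·2·24=3120; k=2: 2052+0+27·38·24=26676 → min 3120 | A_2..A_4: k=2: 0+20976+2·38·23=22724; k=3: 1824+0+2·24·23=2928 → min 2928 | A_3..A_5: k=3: 0+13800+38·24·25=36600; k=4: 20976+0+38·23·25=42826 → min 36600.
Length 4: A_1..A_4: k=1: 0+2928+27·2·23=4170; k=2: 2052+20976+27·38·23=46626; k=3: 3120+0+27·24·23=18024 → min 4170 | A_2..A_5: k=2: 0+36600+2·38·25=38500; k=3: 1824+13800+2·24·25=16824; k=4: 2928+0+2·23·25=4078 → min 4078.
Length 5: A_1..A_5: k=1: 0+4078+27·2·25=5428; k=2: 2052+36600+27·38·25=64302; k=3: 3120+13800+27·24·25=33120; k=4: 4170+0+27·23·25=19695 → min 5428.
Optimal order: (A_1 × (((A_2 × A_3) × A_4) × A_5)) with cost 5428.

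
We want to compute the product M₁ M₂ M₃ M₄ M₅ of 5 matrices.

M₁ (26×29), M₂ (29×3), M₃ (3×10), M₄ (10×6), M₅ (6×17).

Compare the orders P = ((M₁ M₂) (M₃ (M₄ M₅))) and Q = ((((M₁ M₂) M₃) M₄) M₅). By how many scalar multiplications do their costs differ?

2136

Order P = ((M₁ M₂) (M₃ (M₄ M₅))): (M₁ M₂): 26×29 by 29×3 → 26×3, cost 26·29·3 = 2262; (M₄ M₅): 10×6 by 6×17 → 10×17, cost 10·6·17 = 1020; (M₃ (M₄ M₅)): 3×10 by 10×17 → 3×17, cost 3·10·17 = 510; cumulative 1530; ((M₁ M₂) (M₃ (M₄ M₅))): 26×3 by 3×17 → 26×17, cost 26·3·17 = 1326; cumulative 5118. Total 5118.
Order Q = ((((M₁ M₂) M₃) M₄) M₅): (M₁ M₂): 26×29 by 29×3 → 26×3, cost 26·29·3 = 2262; ((M₁ M₂) M₃): 26×3 by 3×10 → 26×10, cost 26·3·10 = 780; cumulative 3042; (((M₁ M₂) M₃) M₄): 26×10 by 10×6 → 26×6, cost 26·10·6 = 1560; cumulative 4602; ((((M₁ M₂) M₃) M₄) M₅): 26×6 by 6×17 → 26×17, cost 26·6·17 = 2652; cumulative 7254. Total 7254.
Difference: |5118 − 7254| = 2136.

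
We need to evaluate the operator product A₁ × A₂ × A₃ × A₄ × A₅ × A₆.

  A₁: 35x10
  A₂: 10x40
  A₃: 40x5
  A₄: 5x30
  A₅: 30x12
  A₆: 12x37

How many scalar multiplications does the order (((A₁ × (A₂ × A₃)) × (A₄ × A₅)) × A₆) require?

(A₂ × A₃): 10×40 by 40×5 → 10×5, cost 10·40·5 = 2000
(A₁ × (A₂ × A₃)): 35×10 by 10×5 → 35×5, cost 35·10·5 = 1750; cumulative 3750
(A₄ × A₅): 5×30 by 30×12 → 5×12, cost 5·30·12 = 1800
((A₁ × (A₂ × A₃)) × (A₄ × A₅)): 35×5 by 5×12 → 35×12, cost 35·5·12 = 2100; cumulative 7650
(((A₁ × (A₂ × A₃)) × (A₄ × A₅)) × A₆): 35×12 by 12×37 → 35×37, cost 35·12·37 = 15540; cumulative 23190
Total: 23190 scalar multiplications.

23190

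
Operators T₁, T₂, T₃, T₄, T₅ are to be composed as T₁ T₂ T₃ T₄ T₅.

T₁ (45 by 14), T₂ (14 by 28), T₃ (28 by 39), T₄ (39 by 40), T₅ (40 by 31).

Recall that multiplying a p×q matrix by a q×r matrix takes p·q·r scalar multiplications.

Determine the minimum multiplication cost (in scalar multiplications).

Adjacent pairs: T₁T₂ = 45·14·28 = 17640; T₂T₃ = 14·28·39 = 15288; T₃T₄ = 28·39·40 = 43680; T₄T₅ = 39·40·31 = 48360.
Length 3: T₁..T₃: k=1: 0+15288+45·14·39=39858; k=2: 17640+0+45·28·39=66780 → min 39858 | T₂..T₄: k=2: 0+43680+14·28·40=59360; k=3: 15288+0+14·39·40=37128 → min 37128 | T₃..T₅: k=3: 0+48360+28·39·31=82212; k=4: 43680+0+28·40·31=78400 → min 78400.
Length 4: T₁..T₄: k=1: 0+37128+45·14·40=62328; k=2: 17640+43680+45·28·40=111720; k=3: 39858+0+45·39·40=110058 → min 62328 | T₂..T₅: k=2: 0+78400+14·28·31=90552; k=3: 15288+48360+14·39·31=80574; k=4: 37128+0+14·40·31=54488 → min 54488.
Length 5: T₁..T₅: k=1: 0+54488+45·14·31=74018; k=2: 17640+78400+45·28·31=135100; k=3: 39858+48360+45·39·31=142623; k=4: 62328+0+45·40·31=118128 → min 74018.
Optimal order: (T₁ (((T₂ T₃) T₄) T₅)) with cost 74018.

74018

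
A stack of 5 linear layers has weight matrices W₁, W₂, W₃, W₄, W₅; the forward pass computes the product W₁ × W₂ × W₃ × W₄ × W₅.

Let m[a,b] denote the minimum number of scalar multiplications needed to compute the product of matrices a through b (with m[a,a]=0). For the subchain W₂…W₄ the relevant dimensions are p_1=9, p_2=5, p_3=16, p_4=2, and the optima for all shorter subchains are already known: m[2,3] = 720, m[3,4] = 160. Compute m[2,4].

250

m[2,4] = min over k∈[2,3] of m[2,k]+m[k+1,4]+p_{1}·p_k·p_{4}.
k=2: 0 + 160 + 9·5·2 = 250; k=3: 720 + 0 + 9·16·2 = 1008.
Minimum: 250 at k=2.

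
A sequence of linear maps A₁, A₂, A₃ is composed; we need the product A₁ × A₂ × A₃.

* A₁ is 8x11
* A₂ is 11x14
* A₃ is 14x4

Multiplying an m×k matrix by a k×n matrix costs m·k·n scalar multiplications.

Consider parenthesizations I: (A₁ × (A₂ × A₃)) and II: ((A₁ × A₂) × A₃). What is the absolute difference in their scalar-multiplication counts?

712

Order I = (A₁ × (A₂ × A₃)): (A₂ × A₃): 11×14 by 14×4 → 11×4, cost 11·14·4 = 616; (A₁ × (A₂ × A₃)): 8×11 by 11×4 → 8×4, cost 8·11·4 = 352; cumulative 968. Total 968.
Order II = ((A₁ × A₂) × A₃): (A₁ × A₂): 8×11 by 11×14 → 8×14, cost 8·11·14 = 1232; ((A₁ × A₂) × A₃): 8×14 by 14×4 → 8×4, cost 8·14·4 = 448; cumulative 1680. Total 1680.
Difference: |968 − 1680| = 712.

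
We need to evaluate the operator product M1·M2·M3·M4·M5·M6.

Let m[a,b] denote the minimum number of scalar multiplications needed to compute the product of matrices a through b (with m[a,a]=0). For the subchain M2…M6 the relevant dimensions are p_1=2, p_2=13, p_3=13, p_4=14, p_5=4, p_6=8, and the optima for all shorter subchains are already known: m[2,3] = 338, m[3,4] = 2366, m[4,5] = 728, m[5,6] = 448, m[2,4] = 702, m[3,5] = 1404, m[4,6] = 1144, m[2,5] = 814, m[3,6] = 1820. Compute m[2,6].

m[2,6] = min over k∈[2,5] of m[2,k]+m[k+1,6]+p_{1}·p_k·p_{6}.
k=2: 0 + 1820 + 2·13·8 = 2028; k=3: 338 + 1144 + 2·13·8 = 1690; k=4: 702 + 448 + 2·14·8 = 1374; k=5: 814 + 0 + 2·4·8 = 878.
Minimum: 878 at k=5.

878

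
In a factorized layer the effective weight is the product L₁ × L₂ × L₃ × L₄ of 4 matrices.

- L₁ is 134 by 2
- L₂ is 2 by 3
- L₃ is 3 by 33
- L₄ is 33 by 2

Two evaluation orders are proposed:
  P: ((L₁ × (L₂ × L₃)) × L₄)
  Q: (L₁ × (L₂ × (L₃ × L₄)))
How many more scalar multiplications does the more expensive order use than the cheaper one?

17140

Order P = ((L₁ × (L₂ × L₃)) × L₄): (L₂ × L₃): 2×3 by 3×33 → 2×33, cost 2·3·33 = 198; (L₁ × (L₂ × L₃)): 134×2 by 2×33 → 134×33, cost 134·2·33 = 8844; cumulative 9042; ((L₁ × (L₂ × L₃)) × L₄): 134×33 by 33×2 → 134×2, cost 134·33·2 = 8844; cumulative 17886. Total 17886.
Order Q = (L₁ × (L₂ × (L₃ × L₄))): (L₃ × L₄): 3×33 by 33×2 → 3×2, cost 3·33·2 = 198; (L₂ × (L₃ × L₄)): 2×3 by 3×2 → 2×2, cost 2·3·2 = 12; cumulative 210; (L₁ × (L₂ × (L₃ × L₄))): 134×2 by 2×2 → 134×2, cost 134·2·2 = 536; cumulative 746. Total 746.
Difference: |17886 − 746| = 17140.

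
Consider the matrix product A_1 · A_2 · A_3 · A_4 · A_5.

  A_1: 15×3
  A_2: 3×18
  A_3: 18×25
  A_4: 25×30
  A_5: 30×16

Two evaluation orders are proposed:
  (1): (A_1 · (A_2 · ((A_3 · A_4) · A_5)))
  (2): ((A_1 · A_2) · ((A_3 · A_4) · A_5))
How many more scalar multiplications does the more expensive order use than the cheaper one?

Order (1) = (A_1 · (A_2 · ((A_3 · A_4) · A_5))): (A_3 · A_4): 18×25 by 25×30 → 18×30, cost 18·25·30 = 13500; ((A_3 · A_4) · A_5): 18×30 by 30×16 → 18×16, cost 18·30·16 = 8640; cumulative 22140; (A_2 · ((A_3 · A_4) · A_5)): 3×18 by 18×16 → 3×16, cost 3·18·16 = 864; cumulative 23004; (A_1 · (A_2 · ((A_3 · A_4) · A_5))): 15×3 by 3×16 → 15×16, cost 15·3·16 = 720; cumulative 23724. Total 23724.
Order (2) = ((A_1 · A_2) · ((A_3 · A_4) · A_5)): (A_1 · A_2): 15×3 by 3×18 → 15×18, cost 15·3·18 = 810; (A_3 · A_4): 18×25 by 25×30 → 18×30, cost 18·25·30 = 13500; ((A_3 · A_4) · A_5): 18×30 by 30×16 → 18×16, cost 18·30·16 = 8640; cumulative 22140; ((A_1 · A_2) · ((A_3 · A_4) · A_5)): 15×18 by 18×16 → 15×16, cost 15·18·16 = 4320; cumulative 27270. Total 27270.
Difference: |23724 − 27270| = 3546.

3546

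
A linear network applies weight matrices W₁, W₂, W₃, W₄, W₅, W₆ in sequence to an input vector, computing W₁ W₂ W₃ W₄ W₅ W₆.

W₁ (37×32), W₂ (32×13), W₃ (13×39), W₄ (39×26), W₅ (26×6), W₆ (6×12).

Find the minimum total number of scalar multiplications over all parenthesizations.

Adjacent pairs: W₁W₂ = 37·32·13 = 15392; W₂W₃ = 32·13·39 = 16224; W₃W₄ = 13·39·26 = 13182; W₄W₅ = 39·26·6 = 6084; W₅W₆ = 26·6·12 = 1872.
Length 3: W₁..W₃: k=1: 0+16224+37·32·39=62400; k=2: 15392+0+37·13·39=34151 → min 34151 | W₂..W₄: k=2: 0+13182+32·13·26=23998; k=3: 16224+0+32·39·26=48672 → min 23998 | W₃..W₅: k=3: 0+6084+13·39·6=9126; k=4: 13182+0+13·26·6=15210 → min 9126 | W₄..W₆: k=4: 0+1872+39·26·12=14040; k=5: 6084+0+39·6·12=8892 → min 8892.
Length 4: W₁..W₄: k=1: 0+23998+37·32·26=54782; k=2: 15392+13182+37·13·26=41080; k=3: 34151+0+37·39·26=71669 → min 41080 | W₂..W₅: k=2: 0+9126+32·13·6=11622; k=3: 16224+6084+32·39·6=29796; k=4: 23998+0+32·26·6=28990 → min 11622 | W₃..W₆: k=3: 0+8892+13·39·12=14976; k=4: 13182+1872+13·26·12=19110; k=5: 9126+0+13·6·12=10062 → min 10062.
Length 5: W₁..W₅: k=1: 0+11622+37·32·6=18726; k=2: 15392+9126+37·13·6=27404; k=3: 34151+6084+37·39·6=48893; k=4: 41080+0+37·26·6=46852 → min 18726 | W₂..W₆: k=2: 0+10062+32·13·12=15054; k=3: 16224+8892+32·39·12=40092; k=4: 23998+1872+32·26·12=35854; k=5: 11622+0+32·6·12=13926 → min 13926.
Length 6: W₁..W₆: k=1: 0+13926+37·32·12=28134; k=2: 15392+10062+37·13·12=31226; k=3: 34151+8892+37·39·12=60359; k=4: 41080+1872+37·26·12=54496; k=5: 18726+0+37·6·12=21390 → min 21390.
Optimal order: ((W₁ (W₂ (W₃ (W₄ W₅)))) W₆) with cost 21390.

21390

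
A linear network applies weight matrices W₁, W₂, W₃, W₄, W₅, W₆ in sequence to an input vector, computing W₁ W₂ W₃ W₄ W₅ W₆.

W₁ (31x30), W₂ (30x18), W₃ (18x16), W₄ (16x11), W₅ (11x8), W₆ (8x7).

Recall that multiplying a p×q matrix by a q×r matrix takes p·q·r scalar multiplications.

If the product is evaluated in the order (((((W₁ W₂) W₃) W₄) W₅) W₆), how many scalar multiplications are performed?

35588

(W₁ W₂): 31×30 by 30×18 → 31×18, cost 31·30·18 = 16740
((W₁ W₂) W₃): 31×18 by 18×16 → 31×16, cost 31·18·16 = 8928; cumulative 25668
(((W₁ W₂) W₃) W₄): 31×16 by 16×11 → 31×11, cost 31·16·11 = 5456; cumulative 31124
((((W₁ W₂) W₃) W₄) W₅): 31×11 by 11×8 → 31×8, cost 31·11·8 = 2728; cumulative 33852
(((((W₁ W₂) W₃) W₄) W₅) W₆): 31×8 by 8×7 → 31×7, cost 31·8·7 = 1736; cumulative 35588
Total: 35588 scalar multiplications.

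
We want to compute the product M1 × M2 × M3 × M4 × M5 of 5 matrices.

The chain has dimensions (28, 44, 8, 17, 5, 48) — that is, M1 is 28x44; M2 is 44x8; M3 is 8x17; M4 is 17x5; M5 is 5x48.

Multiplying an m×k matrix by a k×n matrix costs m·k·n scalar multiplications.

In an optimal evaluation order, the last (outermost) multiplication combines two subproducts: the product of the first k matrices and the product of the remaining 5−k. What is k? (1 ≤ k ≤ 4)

Adjacent pairs: M1M2 = 28·44·8 = 9856; M2M3 = 44·8·17 = 5984; M3M4 = 8·17·5 = 680; M4M5 = 17·5·48 = 4080.
Length 3: M1..M3: k=1: 0+5984+28·44·17=26928; k=2: 9856+0+28·8·17=13664 → min 13664 | M2..M4: k=2: 0+680+44·8·5=2440; k=3: 5984+0+44·17·5=9724 → min 2440 | M3..M5: k=3: 0+4080+8·17·48=10608; k=4: 680+0+8·5·48=2600 → min 2600.
Length 4: M1..M4: k=1: 0+2440+28·44·5=8600; k=2: 9856+680+28·8·5=11656; k=3: 13664+0+28·17·5=16044 → min 8600 | M2..M5: k=2: 0+2600+44·8·48=19496; k=3: 5984+4080+44·17·48=45968; k=4: 2440+0+44·5·48=13000 → min 13000.
Top-level splits: k=1: (M1..M1)·(M2..M5) → 0+13000+28·44·48 = 72136; k=2: (M1..M2)·(M3..M5) → 9856+2600+28·8·48 = 23208; k=3: (M1..M3)·(M4..M5) → 13664+4080+28·17·48 = 40592; k=4: (M1..M4)·(M5..M5) → 8600+0+28·5·48 = 15320.
Best split is after M4, i.e. k = 4.

4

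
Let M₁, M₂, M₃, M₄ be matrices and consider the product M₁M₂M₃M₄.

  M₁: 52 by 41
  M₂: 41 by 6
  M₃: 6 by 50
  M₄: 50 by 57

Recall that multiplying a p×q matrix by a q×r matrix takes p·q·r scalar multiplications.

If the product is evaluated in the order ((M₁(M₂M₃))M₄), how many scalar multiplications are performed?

(M₂M₃): 41×6 by 6×50 → 41×50, cost 41·6·50 = 12300
(M₁(M₂M₃)): 52×41 by 41×50 → 52×50, cost 52·41·50 = 106600; cumulative 118900
((M₁(M₂M₃))M₄): 52×50 by 50×57 → 52×57, cost 52·50·57 = 148200; cumulative 267100
Total: 267100 scalar multiplications.

267100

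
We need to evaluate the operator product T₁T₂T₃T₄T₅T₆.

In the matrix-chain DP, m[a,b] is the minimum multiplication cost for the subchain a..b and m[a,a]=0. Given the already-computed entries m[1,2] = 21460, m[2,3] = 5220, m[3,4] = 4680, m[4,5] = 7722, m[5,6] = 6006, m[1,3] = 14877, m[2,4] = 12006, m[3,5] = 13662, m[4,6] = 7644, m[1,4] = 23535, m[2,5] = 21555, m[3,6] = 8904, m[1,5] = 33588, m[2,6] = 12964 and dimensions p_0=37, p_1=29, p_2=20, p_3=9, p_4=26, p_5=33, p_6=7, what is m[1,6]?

20475

m[1,6] = min over k∈[1,5] of m[1,k]+m[k+1,6]+p_{0}·p_k·p_{6}.
k=1: 0 + 12964 + 37·29·7 = 20475; k=2: 21460 + 8904 + 37·20·7 = 35544; k=3: 14877 + 7644 + 37·9·7 = 24852; k=4: 23535 + 6006 + 37·26·7 = 36275; k=5: 33588 + 0 + 37·33·7 = 42135.
Minimum: 20475 at k=1.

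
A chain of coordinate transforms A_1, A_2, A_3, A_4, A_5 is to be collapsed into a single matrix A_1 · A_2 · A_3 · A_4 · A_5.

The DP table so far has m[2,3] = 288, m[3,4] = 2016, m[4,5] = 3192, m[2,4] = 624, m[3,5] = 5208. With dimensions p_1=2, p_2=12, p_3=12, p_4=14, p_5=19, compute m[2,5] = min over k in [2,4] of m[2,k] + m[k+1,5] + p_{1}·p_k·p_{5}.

1156

m[2,5] = min over k∈[2,4] of m[2,k]+m[k+1,5]+p_{1}·p_k·p_{5}.
k=2: 0 + 5208 + 2·12·19 = 5664; k=3: 288 + 3192 + 2·12·19 = 3936; k=4: 624 + 0 + 2·14·19 = 1156.
Minimum: 1156 at k=4.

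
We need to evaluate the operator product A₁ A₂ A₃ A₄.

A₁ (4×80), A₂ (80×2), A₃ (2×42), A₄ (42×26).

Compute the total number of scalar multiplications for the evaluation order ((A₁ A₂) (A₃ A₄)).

3032

(A₁ A₂): 4×80 by 80×2 → 4×2, cost 4·80·2 = 640
(A₃ A₄): 2×42 by 42×26 → 2×26, cost 2·42·26 = 2184
((A₁ A₂) (A₃ A₄)): 4×2 by 2×26 → 4×26, cost 4·2·26 = 208; cumulative 3032
Total: 3032 scalar multiplications.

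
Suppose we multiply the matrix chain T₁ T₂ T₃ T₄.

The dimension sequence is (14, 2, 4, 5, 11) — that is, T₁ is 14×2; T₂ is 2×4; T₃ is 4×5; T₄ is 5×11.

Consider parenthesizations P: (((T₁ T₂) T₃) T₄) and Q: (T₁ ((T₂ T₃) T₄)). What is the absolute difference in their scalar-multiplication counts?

Order P = (((T₁ T₂) T₃) T₄): (T₁ T₂): 14×2 by 2×4 → 14×4, cost 14·2·4 = 112; ((T₁ T₂) T₃): 14×4 by 4×5 → 14×5, cost 14·4·5 = 280; cumulative 392; (((T₁ T₂) T₃) T₄): 14×5 by 5×11 → 14×11, cost 14·5·11 = 770; cumulative 1162. Total 1162.
Order Q = (T₁ ((T₂ T₃) T₄)): (T₂ T₃): 2×4 by 4×5 → 2×5, cost 2·4·5 = 40; ((T₂ T₃) T₄): 2×5 by 5×11 → 2×11, cost 2·5·11 = 110; cumulative 150; (T₁ ((T₂ T₃) T₄)): 14×2 by 2×11 → 14×11, cost 14·2·11 = 308; cumulative 458. Total 458.
Difference: |1162 − 458| = 704.

704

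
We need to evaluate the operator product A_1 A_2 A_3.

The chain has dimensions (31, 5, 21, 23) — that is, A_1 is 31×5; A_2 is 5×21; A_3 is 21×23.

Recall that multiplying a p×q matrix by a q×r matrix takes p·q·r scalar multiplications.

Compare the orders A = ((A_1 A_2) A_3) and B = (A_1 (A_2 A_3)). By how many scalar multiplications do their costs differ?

12248

Order A = ((A_1 A_2) A_3): (A_1 A_2): 31×5 by 5×21 → 31×21, cost 31·5·21 = 3255; ((A_1 A_2) A_3): 31×21 by 21×23 → 31×23, cost 31·21·23 = 14973; cumulative 18228. Total 18228.
Order B = (A_1 (A_2 A_3)): (A_2 A_3): 5×21 by 21×23 → 5×23, cost 5·21·23 = 2415; (A_1 (A_2 A_3)): 31×5 by 5×23 → 31×23, cost 31·5·23 = 3565; cumulative 5980. Total 5980.
Difference: |18228 − 5980| = 12248.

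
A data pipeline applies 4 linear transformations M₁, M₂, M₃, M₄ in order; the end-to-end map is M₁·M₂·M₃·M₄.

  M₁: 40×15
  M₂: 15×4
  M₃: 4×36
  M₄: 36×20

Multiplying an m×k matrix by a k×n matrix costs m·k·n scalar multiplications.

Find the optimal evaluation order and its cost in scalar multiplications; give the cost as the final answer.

8480

Adjacent pairs: M₁M₂ = 40·15·4 = 2400; M₂M₃ = 15·4·36 = 2160; M₃M₄ = 4·36·20 = 2880.
Length 3: M₁..M₃: k=1: 0+2160+40·15·36=23760; k=2: 2400+0+40·4·36=8160 → min 8160 | M₂..M₄: k=2: 0+2880+15·4·20=4080; k=3: 2160+0+15·36·20=12960 → min 4080.
Length 4: M₁..M₄: k=1: 0+4080+40·15·20=16080; k=2: 2400+2880+40·4·20=8480; k=3: 8160+0+40·36·20=36960 → min 8480.
Optimal parenthesization: ((M₁·M₂)·(M₃·M₄)) with cost 8480.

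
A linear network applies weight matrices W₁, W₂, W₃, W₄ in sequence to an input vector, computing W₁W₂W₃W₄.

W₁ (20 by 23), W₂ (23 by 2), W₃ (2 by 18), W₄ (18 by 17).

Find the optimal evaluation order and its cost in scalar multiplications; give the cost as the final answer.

2212

Adjacent pairs: W₁W₂ = 20·23·2 = 920; W₂W₃ = 23·2·18 = 828; W₃W₄ = 2·18·17 = 612.
Length 3: W₁..W₃: k=1: 0+828+20·23·18=9108; k=2: 920+0+20·2·18=1640 → min 1640 | W₂..W₄: k=2: 0+612+23·2·17=1394; k=3: 828+0+23·18·17=7866 → min 1394.
Length 4: W₁..W₄: k=1: 0+1394+20·23·17=9214; k=2: 920+612+20·2·17=2212; k=3: 1640+0+20·18·17=7760 → min 2212.
Optimal parenthesization: ((W₁W₂)(W₃W₄)) with cost 2212.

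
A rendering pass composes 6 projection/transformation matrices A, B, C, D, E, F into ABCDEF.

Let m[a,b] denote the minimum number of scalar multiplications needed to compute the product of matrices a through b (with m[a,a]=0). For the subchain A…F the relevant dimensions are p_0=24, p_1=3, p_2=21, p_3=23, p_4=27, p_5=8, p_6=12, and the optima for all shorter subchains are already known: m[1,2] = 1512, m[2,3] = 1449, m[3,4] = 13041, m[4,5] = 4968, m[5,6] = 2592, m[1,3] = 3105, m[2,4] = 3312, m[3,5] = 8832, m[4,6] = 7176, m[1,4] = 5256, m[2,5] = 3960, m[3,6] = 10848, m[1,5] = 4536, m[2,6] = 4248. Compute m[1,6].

m[1,6] = min over k∈[1,5] of m[1,k]+m[k+1,6]+p_{0}·p_k·p_{6}.
k=1: 0 + 4248 + 24·3·12 = 5112; k=2: 1512 + 10848 + 24·21·12 = 18408; k=3: 3105 + 7176 + 24·23·12 = 16905; k=4: 5256 + 2592 + 24·27·12 = 15624; k=5: 4536 + 0 + 24·8·12 = 6840.
Minimum: 5112 at k=1.

5112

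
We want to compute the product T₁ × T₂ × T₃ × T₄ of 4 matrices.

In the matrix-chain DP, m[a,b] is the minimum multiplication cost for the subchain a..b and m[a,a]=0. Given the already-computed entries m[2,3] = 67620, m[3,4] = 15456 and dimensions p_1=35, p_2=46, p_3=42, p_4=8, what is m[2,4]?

28336

m[2,4] = min over k∈[2,3] of m[2,k]+m[k+1,4]+p_{1}·p_k·p_{4}.
k=2: 0 + 15456 + 35·46·8 = 28336; k=3: 67620 + 0 + 35·42·8 = 79380.
Minimum: 28336 at k=2.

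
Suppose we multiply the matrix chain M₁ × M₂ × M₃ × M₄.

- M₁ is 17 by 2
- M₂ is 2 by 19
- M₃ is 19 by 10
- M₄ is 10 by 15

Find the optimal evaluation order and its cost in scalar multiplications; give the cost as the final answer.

1190

Adjacent pairs: M₁M₂ = 17·2·19 = 646; M₂M₃ = 2·19·10 = 380; M₃M₄ = 19·10·15 = 2850.
Length 3: M₁..M₃: k=1: 0+380+17·2·10=720; k=2: 646+0+17·19·10=3876 → min 720 | M₂..M₄: k=2: 0+2850+2·19·15=3420; k=3: 380+0+2·10·15=680 → min 680.
Length 4: M₁..M₄: k=1: 0+680+17·2·15=1190; k=2: 646+2850+17·19·15=8341; k=3: 720+0+17·10·15=3270 → min 1190.
Optimal parenthesization: (M₁ × ((M₂ × M₃) × M₄)) with cost 1190.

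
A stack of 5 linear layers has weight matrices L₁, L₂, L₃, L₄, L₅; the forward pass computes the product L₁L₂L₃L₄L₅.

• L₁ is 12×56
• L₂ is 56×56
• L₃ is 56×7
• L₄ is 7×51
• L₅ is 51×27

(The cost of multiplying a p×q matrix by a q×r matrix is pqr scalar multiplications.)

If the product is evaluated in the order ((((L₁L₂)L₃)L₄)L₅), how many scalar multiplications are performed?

63144

(L₁L₂): 12×56 by 56×56 → 12×56, cost 12·56·56 = 37632
((L₁L₂)L₃): 12×56 by 56×7 → 12×7, cost 12·56·7 = 4704; cumulative 42336
(((L₁L₂)L₃)L₄): 12×7 by 7×51 → 12×51, cost 12·7·51 = 4284; cumulative 46620
((((L₁L₂)L₃)L₄)L₅): 12×51 by 51×27 → 12×27, cost 12·51·27 = 16524; cumulative 63144
Total: 63144 scalar multiplications.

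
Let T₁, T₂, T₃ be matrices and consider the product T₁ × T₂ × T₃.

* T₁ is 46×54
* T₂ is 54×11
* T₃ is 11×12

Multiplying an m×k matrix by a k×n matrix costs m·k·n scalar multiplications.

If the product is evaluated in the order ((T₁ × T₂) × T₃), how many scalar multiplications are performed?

33396

(T₁ × T₂): 46×54 by 54×11 → 46×11, cost 46·54·11 = 27324
((T₁ × T₂) × T₃): 46×11 by 11×12 → 46×12, cost 46·11·12 = 6072; cumulative 33396
Total: 33396 scalar multiplications.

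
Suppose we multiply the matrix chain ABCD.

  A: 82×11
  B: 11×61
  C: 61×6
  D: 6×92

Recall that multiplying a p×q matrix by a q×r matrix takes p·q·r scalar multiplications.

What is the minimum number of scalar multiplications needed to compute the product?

Adjacent pairs: AB = 82·11·61 = 55022; BC = 11·61·6 = 4026; CD = 61·6·92 = 33672.
Length 3: A..C: k=1: 0+4026+82·11·6=9438; k=2: 55022+0+82·61·6=85034 → min 9438 | B..D: k=2: 0+33672+11·61·92=95404; k=3: 4026+0+11·6·92=10098 → min 10098.
Length 4: A..D: k=1: 0+10098+82·11·92=93082; k=2: 55022+33672+82·61·92=548878; k=3: 9438+0+82·6·92=54702 → min 54702.
Optimal order: ((A(BC))D) with cost 54702.

54702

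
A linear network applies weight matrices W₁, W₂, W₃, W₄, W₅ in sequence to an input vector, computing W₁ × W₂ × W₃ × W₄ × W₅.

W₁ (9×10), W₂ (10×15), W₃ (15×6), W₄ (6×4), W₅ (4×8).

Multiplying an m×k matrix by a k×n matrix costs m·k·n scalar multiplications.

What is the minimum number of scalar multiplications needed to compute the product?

Adjacent pairs: W₁W₂ = 9·10·15 = 1350; W₂W₃ = 10·15·6 = 900; W₃W₄ = 15·6·4 = 360; W₄W₅ = 6·4·8 = 192.
Length 3: W₁..W₃: k=1: 0+900+9·10·6=1440; k=2: 1350+0+9·15·6=2160 → min 1440 | W₂..W₄: k=2: 0+360+10·15·4=960; k=3: 900+0+10·6·4=1140 → min 960 | W₃..W₅: k=3: 0+192+15·6·8=912; k=4: 360+0+15·4·8=840 → min 840.
Length 4: W₁..W₄: k=1: 0+960+9·10·4=1320; k=2: 1350+360+9·15·4=2250; k=3: 1440+0+9·6·4=1656 → min 1320 | W₂..W₅: k=2: 0+840+10·15·8=2040; k=3: 900+192+10·6·8=1572; k=4: 960+0+10·4·8=1280 → min 1280.
Length 5: W₁..W₅: k=1: 0+1280+9·10·8=2000; k=2: 1350+840+9·15·8=3270; k=3: 1440+192+9·6·8=2064; k=4: 1320+0+9·4·8=1608 → min 1608.
Optimal order: ((W₁ × (W₂ × (W₃ × W₄))) × W₅) with cost 1608.

1608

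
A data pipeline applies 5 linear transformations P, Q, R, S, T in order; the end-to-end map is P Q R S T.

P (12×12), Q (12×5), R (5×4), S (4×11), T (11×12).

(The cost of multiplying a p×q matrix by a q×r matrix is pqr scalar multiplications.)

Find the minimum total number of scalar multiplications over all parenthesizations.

Adjacent pairs: PQ = 12·12·5 = 720; QR = 12·5·4 = 240; RS = 5·4·11 = 220; ST = 4·11·12 = 528.
Length 3: P..R: k=1: 0+240+12·12·4=816; k=2: 720+0+12·5·4=960 → min 816 | Q..S: k=2: 0+220+12·5·11=880; k=3: 240+0+12·4·11=768 → min 768 | R..T: k=3: 0+528+5·4·12=768; k=4: 220+0+5·11·12=880 → min 768.
Length 4: P..S: k=1: 0+768+12·12·11=2352; k=2: 720+220+12·5·11=1600; k=3: 816+0+12·4·11=1344 → min 1344 | Q..T: k=2: 0+768+12·5·12=1488; k=3: 240+528+12·4·12=1344; k=4: 768+0+12·11·12=2352 → min 1344.
Length 5: P..T: k=1: 0+1344+12·12·12=3072; k=2: 720+768+12·5·12=2208; k=3: 816+528+12·4·12=1920; k=4: 1344+0+12·11·12=2928 → min 1920.
Optimal order: ((P (Q R)) (S T)) with cost 1920.

1920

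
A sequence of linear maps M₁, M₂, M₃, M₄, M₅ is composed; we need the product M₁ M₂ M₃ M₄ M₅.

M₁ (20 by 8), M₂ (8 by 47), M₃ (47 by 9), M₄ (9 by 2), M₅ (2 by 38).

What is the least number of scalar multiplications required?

3438

Adjacent pairs: M₁M₂ = 20·8·47 = 7520; M₂M₃ = 8·47·9 = 3384; M₃M₄ = 47·9·2 = 846; M₄M₅ = 9·2·38 = 684.
Length 3: M₁..M₃: k=1: 0+3384+20·8·9=4824; k=2: 7520+0+20·47·9=15980 → min 4824 | M₂..M₄: k=2: 0+846+8·47·2=1598; k=3: 3384+0+8·9·2=3528 → min 1598 | M₃..M₅: k=3: 0+684+47·9·38=16758; k=4: 846+0+47·2·38=4418 → min 4418.
Length 4: M₁..M₄: k=1: 0+1598+20·8·2=1918; k=2: 7520+846+20·47·2=10246; k=3: 4824+0+20·9·2=5184 → min 1918 | M₂..M₅: k=2: 0+4418+8·47·38=18706; k=3: 3384+684+8·9·38=6804; k=4: 1598+0+8·2·38=2206 → min 2206.
Length 5: M₁..M₅: k=1: 0+2206+20·8·38=8286; k=2: 7520+4418+20·47·38=47658; k=3: 4824+684+20·9·38=12348; k=4: 1918+0+20·2·38=3438 → min 3438.
Optimal order: ((M₁ (M₂ (M₃ M₄))) M₅) with cost 3438.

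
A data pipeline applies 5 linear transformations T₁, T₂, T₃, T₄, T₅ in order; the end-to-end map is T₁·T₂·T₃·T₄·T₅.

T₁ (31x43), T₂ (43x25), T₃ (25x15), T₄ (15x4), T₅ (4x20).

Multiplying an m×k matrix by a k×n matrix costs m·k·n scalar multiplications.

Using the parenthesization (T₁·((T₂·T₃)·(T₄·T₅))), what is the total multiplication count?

(T₂·T₃): 43×25 by 25×15 → 43×15, cost 43·25·15 = 16125
(T₄·T₅): 15×4 by 4×20 → 15×20, cost 15·4·20 = 1200
((T₂·T₃)·(T₄·T₅)): 43×15 by 15×20 → 43×20, cost 43·15·20 = 12900; cumulative 30225
(T₁·((T₂·T₃)·(T₄·T₅))): 31×43 by 43×20 → 31×20, cost 31·43·20 = 26660; cumulative 56885
Total: 56885 scalar multiplications.

56885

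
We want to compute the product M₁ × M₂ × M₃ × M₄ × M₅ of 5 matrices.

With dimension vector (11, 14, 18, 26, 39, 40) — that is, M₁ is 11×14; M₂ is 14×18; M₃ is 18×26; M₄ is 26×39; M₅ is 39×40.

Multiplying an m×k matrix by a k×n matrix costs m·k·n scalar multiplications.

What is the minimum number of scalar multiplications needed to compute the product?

Adjacent pairs: M₁M₂ = 11·14·18 = 2772; M₂M₃ = 14·18·26 = 6552; M₃M₄ = 18·26·39 = 18252; M₄M₅ = 26·39·40 = 40560.
Length 3: M₁..M₃: k=1: 0+6552+11·14·26=10556; k=2: 2772+0+11·18·26=7920 → min 7920 | M₂..M₄: k=2: 0+18252+14·18·39=28080; k=3: 6552+0+14·26·39=20748 → min 20748 | M₃..M₅: k=3: 0+40560+18·26·40=59280; k=4: 18252+0+18·39·40=46332 → min 46332.
Length 4: M₁..M₄: k=1: 0+20748+11·14·39=26754; k=2: 2772+18252+11·18·39=28746; k=3: 7920+0+11·26·39=19074 → min 19074 | M₂..M₅: k=2: 0+46332+14·18·40=56412; k=3: 6552+40560+14·26·40=61672; k=4: 20748+0+14·39·40=42588 → min 42588.
Length 5: M₁..M₅: k=1: 0+42588+11·14·40=48748; k=2: 2772+46332+11·18·40=57024; k=3: 7920+40560+11·26·40=59920; k=4: 19074+0+11·39·40=36234 → min 36234.
Optimal order: ((((M₁ × M₂) × M₃) × M₄) × M₅) with cost 36234.

36234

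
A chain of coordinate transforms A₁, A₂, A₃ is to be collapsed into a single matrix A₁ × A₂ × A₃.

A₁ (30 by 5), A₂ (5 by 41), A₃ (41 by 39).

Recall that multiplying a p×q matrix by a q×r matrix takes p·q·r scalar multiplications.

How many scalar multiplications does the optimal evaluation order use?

Order (A₁ × (A₂ × A₃)): (A₂ × A₃): 5×41 by 41×39 → 5×39, cost 5·41·39 = 7995; (A₁ × (A₂ × A₃)): 30×5 by 5×39 → 30×39, cost 30·5·39 = 5850; cumulative 13845. Total 13845.
Order ((A₁ × A₂) × A₃): (A₁ × A₂): 30×5 by 5×41 → 30×41, cost 30·5·41 = 6150; ((A₁ × A₂) × A₃): 30×41 by 41×39 → 30×39, cost 30·41·39 = 47970; cumulative 54120. Total 54120.
Minimum: 13845.

13845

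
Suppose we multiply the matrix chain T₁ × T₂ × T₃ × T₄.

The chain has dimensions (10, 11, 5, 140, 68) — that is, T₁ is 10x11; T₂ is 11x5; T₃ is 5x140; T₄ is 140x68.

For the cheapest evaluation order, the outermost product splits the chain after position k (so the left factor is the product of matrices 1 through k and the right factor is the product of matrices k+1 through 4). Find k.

Adjacent pairs: T₁T₂ = 10·11·5 = 550; T₂T₃ = 11·5·140 = 7700; T₃T₄ = 5·140·68 = 47600.
Length 3: T₁..T₃: k=1: 0+7700+10·11·140=23100; k=2: 550+0+10·5·140=7550 → min 7550 | T₂..T₄: k=2: 0+47600+11·5·68=51340; k=3: 7700+0+11·140·68=112420 → min 51340.
Top-level splits: k=1: (T₁..T₁)·(T₂..T₄) → 0+51340+10·11·68 = 58820; k=2: (T₁..T₂)·(T₃..T₄) → 550+47600+10·5·68 = 51550; k=3: (T₁..T₃)·(T₄..T₄) → 7550+0+10·140·68 = 102750.
Best split is after T₂, i.e. k = 2.

2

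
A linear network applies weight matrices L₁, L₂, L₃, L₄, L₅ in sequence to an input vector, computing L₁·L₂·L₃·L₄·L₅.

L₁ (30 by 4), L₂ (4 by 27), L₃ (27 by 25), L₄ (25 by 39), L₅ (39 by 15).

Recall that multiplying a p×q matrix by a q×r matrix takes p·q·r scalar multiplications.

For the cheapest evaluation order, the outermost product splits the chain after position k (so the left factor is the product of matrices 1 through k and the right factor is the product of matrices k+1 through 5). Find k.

1

Adjacent pairs: L₁L₂ = 30·4·27 = 3240; L₂L₃ = 4·27·25 = 2700; L₃L₄ = 27·25·39 = 26325; L₄L₅ = 25·39·15 = 14625.
Length 3: L₁..L₃: k=1: 0+2700+30·4·25=5700; k=2: 3240+0+30·27·25=23490 → min 5700 | L₂..L₄: k=2: 0+26325+4·27·39=30537; k=3: 2700+0+4·25·39=6600 → min 6600 | L₃..L₅: k=3: 0+14625+27·25·15=24750; k=4: 26325+0+27·39·15=42120 → min 24750.
Length 4: L₁..L₄: k=1: 0+6600+30·4·39=11280; k=2: 3240+26325+30·27·39=61155; k=3: 5700+0+30·25·39=34950 → min 11280 | L₂..L₅: k=2: 0+24750+4·27·15=26370; k=3: 2700+14625+4·25·15=18825; k=4: 6600+0+4·39·15=8940 → min 8940.
Top-level splits: k=1: (L₁..L₁)·(L₂..L₅) → 0+8940+30·4·15 = 10740; k=2: (L₁..L₂)·(L₃..L₅) → 3240+24750+30·27·15 = 40140; k=3: (L₁..L₃)·(L₄..L₅) → 5700+14625+30·25·15 = 31575; k=4: (L₁..L₄)·(L₅..L₅) → 11280+0+30·39·15 = 28830.
Best split is after L₁, i.e. k = 1.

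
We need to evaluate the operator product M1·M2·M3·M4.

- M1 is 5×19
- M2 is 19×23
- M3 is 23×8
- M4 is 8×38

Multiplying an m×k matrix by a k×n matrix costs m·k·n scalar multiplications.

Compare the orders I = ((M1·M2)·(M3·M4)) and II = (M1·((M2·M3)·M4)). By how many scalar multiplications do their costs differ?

Order I = ((M1·M2)·(M3·M4)): (M1·M2): 5×19 by 19×23 → 5×23, cost 5·19·23 = 2185; (M3·M4): 23×8 by 8×38 → 23×38, cost 23·8·38 = 6992; ((M1·M2)·(M3·M4)): 5×23 by 23×38 → 5×38, cost 5·23·38 = 4370; cumulative 13547. Total 13547.
Order II = (M1·((M2·M3)·M4)): (M2·M3): 19×23 by 23×8 → 19×8, cost 19·23·8 = 3496; ((M2·M3)·M4): 19×8 by 8×38 → 19×38, cost 19·8·38 = 5776; cumulative 9272; (M1·((M2·M3)·M4)): 5×19 by 19×38 → 5×38, cost 5·19·38 = 3610; cumulative 12882. Total 12882.
Difference: |13547 − 12882| = 665.

665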